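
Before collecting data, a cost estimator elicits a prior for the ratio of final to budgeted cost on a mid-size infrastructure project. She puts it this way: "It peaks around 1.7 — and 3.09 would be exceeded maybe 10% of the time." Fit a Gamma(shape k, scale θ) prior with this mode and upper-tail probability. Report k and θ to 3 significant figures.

k ≈ 6.34, θ ≈ 0.319

Gamma(k,θ) with k>1 has mode (k−1)θ, so θ = 1.7/(k−1).
Need P(X < 3.09) = 0.9 with θ tied to k this way. Start at k = 2, θ = 1.7: P(X<3.09) ≈ 0.542.
Too low — raise k to concentrate. Iterating converges to k ≈ 6.34.
Then θ = 1.7/(6.34−1) ≈ 0.319.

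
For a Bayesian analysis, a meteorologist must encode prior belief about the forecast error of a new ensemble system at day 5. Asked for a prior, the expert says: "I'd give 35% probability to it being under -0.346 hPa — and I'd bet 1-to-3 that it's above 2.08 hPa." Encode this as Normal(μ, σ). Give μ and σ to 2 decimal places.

μ = 0.54, σ = 2.29

The p-quantile of Normal(μ,σ) is μ + z_p·σ, with z_{0.35} = -0.3853 and z_{0.75} = 0.6745.
Eliminate σ: μ = (z₂·x₁ − z₁·x₂)/(z₂ − z₁) = (0.6745·-0.346 − (-0.3853)·2.08)/1.06 = 0.54.
Then σ = (x₂ − x₁)/(z₂ − z₁) = (2.08 − -0.346)/1.06 = 2.29.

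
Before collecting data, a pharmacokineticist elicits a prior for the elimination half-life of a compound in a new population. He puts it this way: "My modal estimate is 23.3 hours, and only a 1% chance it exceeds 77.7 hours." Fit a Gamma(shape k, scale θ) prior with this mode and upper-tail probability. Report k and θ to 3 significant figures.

Gamma(k,θ) with k>1 has mode (k−1)θ, so θ = 23.3/(k−1).
Need P(X < 77.7) = 0.99 with θ tied to k this way. Start at k = 2, θ = 23.3: P(X<77.7) ≈ 0.846.
Too low — raise k to concentrate. Iterating converges to k ≈ 4.02.
Then θ = 23.3/(4.02−1) ≈ 7.71.

k ≈ 4.02, θ ≈ 7.71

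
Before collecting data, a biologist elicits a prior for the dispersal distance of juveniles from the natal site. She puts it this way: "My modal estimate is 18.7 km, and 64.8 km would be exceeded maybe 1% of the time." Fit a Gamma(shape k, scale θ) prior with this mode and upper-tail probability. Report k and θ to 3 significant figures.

Gamma(k,θ) with k>1 has mode (k−1)θ, so θ = 18.7/(k−1).
Need P(X < 64.8) = 0.99 with θ tied to k this way. Start at k = 2, θ = 18.7: P(X<64.8) ≈ 0.860.
Too low — raise k to concentrate. Iterating converges to k ≈ 3.81.
Then θ = 18.7/(3.81−1) ≈ 6.65.

k ≈ 3.81, θ ≈ 6.65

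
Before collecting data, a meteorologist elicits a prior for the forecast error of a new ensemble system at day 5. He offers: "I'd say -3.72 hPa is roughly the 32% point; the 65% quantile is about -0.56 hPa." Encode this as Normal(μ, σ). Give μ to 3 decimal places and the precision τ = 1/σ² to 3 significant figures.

μ = -1.987, τ = 0.0729

For Normal(μ,σ), the p-quantile is μ + z_p·σ. Here z_{0.32} = -0.4677, z_{0.65} = 0.3853.
So -3.72 = μ − 0.4677σ and -0.56 = μ + 0.3853σ.
Subtracting: σ = (-0.56 − -3.72)/(0.3853 − (-0.4677)) = 3.704.
Then μ = -3.72 − (-0.4677)·3.704 = -1.987.
Precision τ = 1/σ² = 1/3.704² = 0.0729.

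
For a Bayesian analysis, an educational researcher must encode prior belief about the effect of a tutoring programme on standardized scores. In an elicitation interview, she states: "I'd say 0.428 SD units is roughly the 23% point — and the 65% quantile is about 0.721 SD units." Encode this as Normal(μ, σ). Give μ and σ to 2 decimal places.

For Normal(μ,σ), the p-quantile is μ + z_p·σ. Here z_{0.23} = -0.7388, z_{0.65} = 0.3853.
So 0.428 = μ − 0.7388σ and 0.721 = μ + 0.3853σ.
Subtracting: σ = (0.721 − 0.428)/(0.3853 − (-0.7388)) = 0.26.
Then μ = 0.428 − (-0.7388)·0.26 = 0.62.

μ = 0.62, σ = 0.26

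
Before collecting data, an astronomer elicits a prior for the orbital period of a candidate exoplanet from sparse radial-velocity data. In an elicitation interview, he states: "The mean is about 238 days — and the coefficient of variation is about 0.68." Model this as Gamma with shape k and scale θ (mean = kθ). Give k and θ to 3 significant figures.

For Gamma(k, scale θ): mean = kθ, variance = kθ², so CV = 1/√k.
CV = 0.68, hence k = 1/CV² = 2.16.
Then θ = mean/k = 238/2.16 = 110.

k ≈ 2.16, θ ≈ 110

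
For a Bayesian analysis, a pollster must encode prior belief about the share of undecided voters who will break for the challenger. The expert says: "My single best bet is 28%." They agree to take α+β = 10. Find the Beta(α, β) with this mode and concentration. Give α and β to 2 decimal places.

For α,β > 1 the Beta mode is (α−1)/(α+β−2). With α+β = 10, the mode is (α−1)/8.
Set (α−1)/8 = 0.28 → α = 1 + 0.28·8 = 3.24.
β = 10 − α = 6.76.

α = 3.24, β = 6.76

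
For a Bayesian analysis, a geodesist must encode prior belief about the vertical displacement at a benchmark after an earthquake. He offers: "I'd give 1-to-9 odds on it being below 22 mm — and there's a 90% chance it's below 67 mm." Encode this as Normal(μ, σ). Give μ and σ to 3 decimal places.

For Normal(μ,σ), the p-quantile is μ + z_p·σ. Here z_{0.1} = -1.282, z_{0.9} = 1.282.
So 22 = μ − 1.282σ and 67 = μ + 1.282σ.
Subtracting: σ = (67 − 22)/(1.282 − (-1.282)) = 17.557.
Then μ = 22 − (-1.282)·17.557 = 44.500.

μ = 44.500, σ = 17.557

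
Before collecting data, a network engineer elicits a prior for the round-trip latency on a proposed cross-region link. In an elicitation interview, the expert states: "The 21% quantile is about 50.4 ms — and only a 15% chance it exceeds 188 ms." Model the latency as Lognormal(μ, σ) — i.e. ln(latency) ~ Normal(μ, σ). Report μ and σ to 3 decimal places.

μ ≈ 4.496, σ ≈ 0.714

If T ~ Lognormal(μ,σ) then ln T ~ Normal(μ,σ), so the p-quantile of ln T is μ + z_p·σ.
ln(50.4) = 3.92 and ln(188) = 5.236; z_{0.21} = -0.8064, z_{0.85} = 1.036.
σ = (5.236 − 3.92)/(1.036 − (-0.8064)) = 0.714.
μ = 3.92 − (-0.8064)·0.714 = 4.496.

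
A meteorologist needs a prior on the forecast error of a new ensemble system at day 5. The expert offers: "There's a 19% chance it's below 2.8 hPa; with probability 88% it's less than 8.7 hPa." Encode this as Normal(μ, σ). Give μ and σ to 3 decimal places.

The p-quantile of Normal(μ,σ) is μ + z_p·σ, with z_{0.19} = -0.8779 and z_{0.88} = 1.175.
Eliminate σ: μ = (z₂·x₁ − z₁·x₂)/(z₂ − z₁) = (1.175·2.8 − (-0.8779)·8.7)/2.053 = 5.323.
Then σ = (x₂ − x₁)/(z₂ − z₁) = (8.7 − 2.8)/2.053 = 2.874.

μ = 5.323, σ = 2.874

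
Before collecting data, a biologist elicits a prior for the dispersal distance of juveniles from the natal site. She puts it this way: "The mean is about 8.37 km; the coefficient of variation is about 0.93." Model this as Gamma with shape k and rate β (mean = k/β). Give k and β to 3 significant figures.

For Gamma(k, rate β): mean = k/β, variance = k/β², so CV = 1/√k.
CV = 0.93, hence k = 1/CV² = 1.16.
Then β = k/mean = 1.16/8.37 = 0.138.

k ≈ 1.16, β ≈ 0.138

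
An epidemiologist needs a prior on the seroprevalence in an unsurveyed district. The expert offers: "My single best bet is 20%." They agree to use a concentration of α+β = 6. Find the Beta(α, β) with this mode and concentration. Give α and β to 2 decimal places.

α = 1.80, β = 4.20

For α,β > 1 the Beta mode is (α−1)/(α+β−2). With α+β = 6, the mode is (α−1)/4.
Set (α−1)/4 = 0.2 → α = 1 + 0.2·4 = 1.80.
β = 6 − α = 4.20.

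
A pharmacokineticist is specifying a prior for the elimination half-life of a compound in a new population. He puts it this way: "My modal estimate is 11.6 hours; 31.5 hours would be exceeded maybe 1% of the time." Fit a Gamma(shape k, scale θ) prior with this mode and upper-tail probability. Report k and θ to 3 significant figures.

Gamma(k,θ) with k>1 has mode (k−1)θ, so θ = 11.6/(k−1).
Need P(X < 31.5) = 0.99 with θ tied to k this way. Start at k = 2, θ = 11.6: P(X<31.5) ≈ 0.754.
Too low — raise k to concentrate. Iterating converges to k ≈ 5.62.
Then θ = 11.6/(5.62−1) ≈ 2.51.

k ≈ 5.62, θ ≈ 2.51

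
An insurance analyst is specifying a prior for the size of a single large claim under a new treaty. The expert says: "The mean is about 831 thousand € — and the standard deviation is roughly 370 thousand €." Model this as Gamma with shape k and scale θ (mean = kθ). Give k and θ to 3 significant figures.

For Gamma(k, scale θ): mean = kθ, variance = kθ², so CV = 1/√k.
CV = SD/mean = 370/831 = 0.4452, hence k = 1/CV² = 5.04.
Then θ = mean/k = 831/5.04 = 165.

k ≈ 5.04, θ ≈ 165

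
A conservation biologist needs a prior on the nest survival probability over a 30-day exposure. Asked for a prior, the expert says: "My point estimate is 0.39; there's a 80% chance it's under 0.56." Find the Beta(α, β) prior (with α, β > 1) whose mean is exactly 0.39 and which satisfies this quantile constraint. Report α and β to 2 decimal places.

With mean 0.39 fixed, write α = 0.39s, β = 0.61s where s = α+β.
Need P(θ < 0.56) = 0.8 under Beta(0.39s, 0.61s). Normal approximation: (q−m)/√(m(1−m)/s) ≈ z_{0.8} = 0.842, so s ≈ 0.39·0.61·(0.842)²/(0.56−0.39)² = 5.8.
At s = 5.8: P(θ<0.56) ≈ 0.803. Adjusting to match 0.8 gives s ≈ 5.68.
So α = 0.39·5.68 ≈ 2.21, β = 0.61·5.68 ≈ 3.46.

α ≈ 2.21, β ≈ 3.46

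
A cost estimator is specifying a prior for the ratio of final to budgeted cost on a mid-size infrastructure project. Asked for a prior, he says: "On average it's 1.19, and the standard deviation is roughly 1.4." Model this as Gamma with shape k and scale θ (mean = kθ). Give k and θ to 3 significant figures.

k ≈ 0.722, θ ≈ 1.65

For Gamma(k, scale θ): mean = kθ, variance = kθ², so CV = 1/√k.
CV = SD/mean = 1.4/1.19 = 1.176, hence k = 1/CV² = 0.722.
Then θ = mean/k = 1.19/0.722 = 1.65.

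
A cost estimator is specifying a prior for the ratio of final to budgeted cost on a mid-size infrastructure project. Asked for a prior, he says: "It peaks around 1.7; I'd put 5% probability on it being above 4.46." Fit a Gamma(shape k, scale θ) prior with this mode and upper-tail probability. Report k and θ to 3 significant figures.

Gamma(k,θ) with k>1 has mode (k−1)θ, so θ = 1.7/(k−1).
Need P(X < 4.46) = 0.95 with θ tied to k this way. Start at k = 2, θ = 1.7: P(X<4.46) ≈ 0.737.
Too low — raise k to concentrate. Iterating converges to k ≈ 3.9.
Then θ = 1.7/(3.9−1) ≈ 0.586.

k ≈ 3.9, θ ≈ 0.586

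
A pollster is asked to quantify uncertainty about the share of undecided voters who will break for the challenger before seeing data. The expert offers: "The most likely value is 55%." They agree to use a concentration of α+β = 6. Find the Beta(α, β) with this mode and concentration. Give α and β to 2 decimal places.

α = 3.20, β = 2.80

For α,β > 1 the Beta mode is (α−1)/(α+β−2). With α+β = 6, the mode is (α−1)/4.
Set (α−1)/4 = 0.55 → α = 1 + 0.55·4 = 3.20.
β = 6 − α = 2.80.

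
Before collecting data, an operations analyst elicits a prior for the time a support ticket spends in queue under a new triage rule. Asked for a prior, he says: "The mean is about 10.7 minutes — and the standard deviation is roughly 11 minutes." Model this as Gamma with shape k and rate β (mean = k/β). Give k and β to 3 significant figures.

k ≈ 0.946, β ≈ 0.0884

For Gamma(k, rate β): mean = k/β, variance = k/β², so CV = 1/√k.
CV = SD/mean = 11/10.7 = 1.028, hence k = 1/CV² = 0.946.
Then β = k/mean = 0.946/10.7 = 0.0884.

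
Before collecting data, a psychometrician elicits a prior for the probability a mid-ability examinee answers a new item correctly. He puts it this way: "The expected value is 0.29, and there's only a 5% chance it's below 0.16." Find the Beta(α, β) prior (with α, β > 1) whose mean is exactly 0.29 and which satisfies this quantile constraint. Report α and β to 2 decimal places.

α ≈ 8.08, β ≈ 19.78

With mean 0.29 fixed, write α = 0.29s, β = 0.71s where s = α+β.
Need P(θ < 0.16) = 0.05 under Beta(0.29s, 0.71s). Normal approximation: (q−m)/√(m(1−m)/s) ≈ z_{0.05} = -1.64, so s ≈ 0.29·0.71·(-1.64)²/(0.16−0.29)² = 33.0.
At s = 33.0: P(θ<0.16) ≈ 0.036. Adjusting to match 0.05 gives s ≈ 27.86.
So α = 0.29·27.86 ≈ 8.08, β = 0.71·27.86 ≈ 19.78.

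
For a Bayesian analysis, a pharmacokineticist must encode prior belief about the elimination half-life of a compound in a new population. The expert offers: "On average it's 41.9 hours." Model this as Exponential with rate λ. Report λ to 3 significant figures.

Exponential mean = 1/λ, so λ = 1/41.9 = 0.0239.

λ ≈ 0.0239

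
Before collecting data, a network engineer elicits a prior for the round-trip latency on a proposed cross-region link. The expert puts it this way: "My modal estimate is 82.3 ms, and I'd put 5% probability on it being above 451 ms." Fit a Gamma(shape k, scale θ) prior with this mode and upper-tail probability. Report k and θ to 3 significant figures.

Gamma(k,θ) with k>1 has mode (k−1)θ, so θ = 82.3/(k−1).
Need P(X < 451) = 0.95 with θ tied to k this way. Start at k = 2, θ = 82.3: P(X<451) ≈ 0.973.
Too high — lower k to spread out. Iterating converges to k ≈ 1.81.
Then θ = 82.3/(1.81−1) ≈ 102.

k ≈ 1.81, θ ≈ 102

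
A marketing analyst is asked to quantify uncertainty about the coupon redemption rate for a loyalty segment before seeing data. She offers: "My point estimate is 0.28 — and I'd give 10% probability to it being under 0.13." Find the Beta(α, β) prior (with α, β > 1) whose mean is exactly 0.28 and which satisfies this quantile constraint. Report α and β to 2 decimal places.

With mean 0.28 fixed, write α = 0.28s, β = 0.72s where s = α+β.
Need P(θ < 0.13) = 0.1 under Beta(0.28s, 0.72s). Normal approximation: (q−m)/√(m(1−m)/s) ≈ z_{0.1} = -1.28, so s ≈ 0.28·0.72·(-1.28)²/(0.13−0.28)² = 14.7.
At s = 14.7: P(θ<0.13) ≈ 0.080. Adjusting to match 0.1 gives s ≈ 12.54.
So α = 0.28·12.54 ≈ 3.51, β = 0.72·12.54 ≈ 9.03.

α ≈ 3.51, β ≈ 9.03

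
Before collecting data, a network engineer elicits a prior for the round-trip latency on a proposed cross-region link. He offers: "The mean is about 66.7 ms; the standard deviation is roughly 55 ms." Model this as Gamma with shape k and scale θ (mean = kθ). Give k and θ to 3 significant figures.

For Gamma(k, scale θ): mean = kθ, variance = kθ², so CV = 1/√k.
CV = SD/mean = 55/66.7 = 0.8246, hence k = 1/CV² = 1.47.
Then θ = mean/k = 66.7/1.47 = 45.4.

k ≈ 1.47, θ ≈ 45.4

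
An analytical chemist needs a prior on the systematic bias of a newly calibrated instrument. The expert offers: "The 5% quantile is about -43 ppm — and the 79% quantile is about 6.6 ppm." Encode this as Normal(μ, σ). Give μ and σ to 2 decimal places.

μ = -9.72, σ = 20.23

For Normal(μ,σ), the p-quantile is μ + z_p·σ. Here z_{0.05} = -1.645, z_{0.79} = 0.8064.
So -43 = μ − 1.645σ and 6.6 = μ + 0.8064σ.
Subtracting: σ = (6.6 − -43)/(0.8064 − (-1.645)) = 20.23.
Then μ = -43 − (-1.645)·20.23 = -9.72.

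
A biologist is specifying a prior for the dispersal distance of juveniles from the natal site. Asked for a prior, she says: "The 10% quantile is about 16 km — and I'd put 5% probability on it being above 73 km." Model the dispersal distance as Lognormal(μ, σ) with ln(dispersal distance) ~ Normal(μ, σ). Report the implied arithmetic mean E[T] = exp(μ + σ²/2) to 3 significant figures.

E[T] ≈ 35.6 km

If T ~ Lognormal(μ,σ) then ln T ~ Normal(μ,σ), so the p-quantile of ln T is μ + z_p·σ.
ln(16) = 2.773 and ln(73) = 4.29; z_{0.1} = -1.282, z_{0.95} = 1.645.
σ = (4.29 − 2.773)/(1.645 − (-1.282)) = 0.519.
μ = 2.773 − (-1.282)·0.519 = 3.437.
E[T] = exp(μ + σ²/2) = exp(3.437 + 0.1345) = 35.6 km.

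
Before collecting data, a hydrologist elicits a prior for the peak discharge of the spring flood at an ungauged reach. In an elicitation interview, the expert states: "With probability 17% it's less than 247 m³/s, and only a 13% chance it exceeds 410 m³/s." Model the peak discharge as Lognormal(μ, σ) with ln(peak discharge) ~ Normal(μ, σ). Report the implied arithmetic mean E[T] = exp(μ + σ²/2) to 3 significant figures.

If T ~ Lognormal(μ,σ) then ln T ~ Normal(μ,σ), so the p-quantile of ln T is μ + z_p·σ.
ln(247) = 5.509 and ln(410) = 6.016; z_{0.17} = -0.9542, z_{0.87} = 1.126.
σ = (6.016 − 5.509)/(1.126 − (-0.9542)) = 0.244.
μ = 5.509 − (-0.9542)·0.244 = 5.742.
E[T] = exp(μ + σ²/2) = exp(5.742 + 0.0297) = 321 m³/s.

E[T] ≈ 321 m³/s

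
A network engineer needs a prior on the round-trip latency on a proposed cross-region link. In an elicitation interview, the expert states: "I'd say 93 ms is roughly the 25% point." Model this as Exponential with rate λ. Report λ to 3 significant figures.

P(T < 93.0) = 1 − e^(−λ·93.0) = 0.25, so λ = −ln(1−0.25)/93.0 = −ln(0.75)/93.0 = 0.00309.

λ ≈ 0.00309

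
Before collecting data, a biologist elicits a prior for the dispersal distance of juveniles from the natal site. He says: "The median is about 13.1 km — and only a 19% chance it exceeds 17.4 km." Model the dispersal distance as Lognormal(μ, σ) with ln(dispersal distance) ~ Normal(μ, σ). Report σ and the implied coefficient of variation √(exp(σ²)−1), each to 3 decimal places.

σ ≈ 0.323, CV ≈ 0.332

If T ~ Lognormal(μ,σ) then ln T ~ Normal(μ,σ), so the p-quantile of ln T is μ + z_p·σ.
ln(13.1) = 2.573 and ln(17.4) = 2.856; z_{0.5} = 0, z_{0.81} = 0.8779.
σ = (2.856 − 2.573)/(0.8779 − (0)) = 0.323.
μ = 2.573 − (0)·0.323 = 2.573.
CV = √(exp(σ²)−1) = √(exp(0.1045)−1) = 0.332.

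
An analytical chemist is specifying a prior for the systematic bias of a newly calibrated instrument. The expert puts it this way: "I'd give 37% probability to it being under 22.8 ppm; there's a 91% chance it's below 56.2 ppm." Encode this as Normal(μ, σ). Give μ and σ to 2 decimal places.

μ = 29.43, σ = 19.97

For Normal(μ,σ), the p-quantile is μ + z_p·σ. Here z_{0.37} = -0.3319, z_{0.91} = 1.341.
So 22.8 = μ − 0.3319σ and 56.2 = μ + 1.341σ.
Subtracting: σ = (56.2 − 22.8)/(1.341 − (-0.3319)) = 19.97.
Then μ = 22.8 − (-0.3319)·19.97 = 29.43.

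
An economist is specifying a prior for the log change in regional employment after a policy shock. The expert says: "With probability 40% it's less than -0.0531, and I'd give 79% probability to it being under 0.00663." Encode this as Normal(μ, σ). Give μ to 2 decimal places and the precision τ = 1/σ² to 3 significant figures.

For Normal(μ,σ), the p-quantile is μ + z_p·σ. Here z_{0.4} = -0.2533, z_{0.79} = 0.8064.
So -0.0531 = μ − 0.2533σ and 0.00663 = μ + 0.8064σ.
Subtracting: σ = (0.00663 − -0.0531)/(0.8064 − (-0.2533)) = 0.06.
Then μ = -0.0531 − (-0.2533)·0.06 = -0.04.
Precision τ = 1/σ² = 1/0.05636² = 315.

μ = -0.04, τ = 315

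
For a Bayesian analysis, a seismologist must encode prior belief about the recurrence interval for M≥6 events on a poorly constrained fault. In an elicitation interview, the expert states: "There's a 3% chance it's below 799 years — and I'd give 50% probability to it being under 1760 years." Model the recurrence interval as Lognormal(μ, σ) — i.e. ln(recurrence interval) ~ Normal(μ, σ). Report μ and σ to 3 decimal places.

If T ~ Lognormal(μ,σ) then ln T ~ Normal(μ,σ), so the p-quantile of ln T is μ + z_p·σ.
ln(799) = 6.683 and ln(1760) = 7.473; z_{0.03} = -1.881, z_{0.5} = 0.
σ = (7.473 − 6.683)/(0 − (-1.881)) = 0.420.
μ = 6.683 − (-1.881)·0.420 = 7.473.

μ ≈ 7.473, σ ≈ 0.420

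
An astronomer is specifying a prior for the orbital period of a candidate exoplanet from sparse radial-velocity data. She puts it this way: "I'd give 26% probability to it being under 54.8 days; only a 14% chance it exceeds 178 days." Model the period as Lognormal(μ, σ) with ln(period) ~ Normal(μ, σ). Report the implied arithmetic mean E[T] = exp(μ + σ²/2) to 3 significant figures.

E[T] ≈ 107 days

If T ~ Lognormal(μ,σ) then ln T ~ Normal(μ,σ), so the p-quantile of ln T is μ + z_p·σ.
ln(54.8) = 4.004 and ln(178) = 5.182; z_{0.26} = -0.6433, z_{0.86} = 1.08.
σ = (5.182 − 4.004)/(1.08 − (-0.6433)) = 0.683.
μ = 4.004 − (-0.6433)·0.683 = 4.443.
E[T] = exp(μ + σ²/2) = exp(4.443 + 0.2336) = 107 days.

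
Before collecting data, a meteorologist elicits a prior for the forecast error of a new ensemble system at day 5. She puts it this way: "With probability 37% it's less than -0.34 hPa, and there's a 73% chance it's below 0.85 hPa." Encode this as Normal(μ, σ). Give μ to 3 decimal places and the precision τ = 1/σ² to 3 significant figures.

μ = 0.078, τ = 0.63

The p-quantile of Normal(μ,σ) is μ + z_p·σ, with z_{0.37} = -0.3319 and z_{0.73} = 0.6128.
Eliminate σ: μ = (z₂·x₁ − z₁·x₂)/(z₂ − z₁) = (0.6128·-0.34 − (-0.3319)·0.85)/0.9447 = 0.078.
Then σ = (x₂ − x₁)/(z₂ − z₁) = (0.85 − -0.34)/0.9447 = 1.260.
Precision τ = 1/σ² = 1/1.26² = 0.63.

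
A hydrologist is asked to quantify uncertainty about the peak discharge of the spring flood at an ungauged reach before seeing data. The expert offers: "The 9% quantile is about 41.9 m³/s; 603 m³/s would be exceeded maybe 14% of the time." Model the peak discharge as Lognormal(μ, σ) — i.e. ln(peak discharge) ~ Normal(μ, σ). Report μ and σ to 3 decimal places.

If T ~ Lognormal(μ,σ) then ln T ~ Normal(μ,σ), so the p-quantile of ln T is μ + z_p·σ.
ln(41.9) = 3.735 and ln(603) = 6.402; z_{0.09} = -1.341, z_{0.86} = 1.08.
σ = (6.402 − 3.735)/(1.08 − (-1.341)) = 1.101.
μ = 3.735 − (-1.341)·1.101 = 5.212.

μ ≈ 5.212, σ ≈ 1.101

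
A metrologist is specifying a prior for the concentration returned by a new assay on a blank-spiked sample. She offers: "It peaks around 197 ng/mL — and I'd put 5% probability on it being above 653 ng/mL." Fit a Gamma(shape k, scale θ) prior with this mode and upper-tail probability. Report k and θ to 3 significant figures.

k ≈ 2.82, θ ≈ 109

Gamma(k,θ) with k>1 has mode (k−1)θ, so θ = 197/(k−1).
Need P(X < 653) = 0.95 with θ tied to k this way. Start at k = 2, θ = 197: P(X<653) ≈ 0.843.
Too low — raise k to concentrate. Iterating converges to k ≈ 2.82.
Then θ = 197/(2.82−1) ≈ 109.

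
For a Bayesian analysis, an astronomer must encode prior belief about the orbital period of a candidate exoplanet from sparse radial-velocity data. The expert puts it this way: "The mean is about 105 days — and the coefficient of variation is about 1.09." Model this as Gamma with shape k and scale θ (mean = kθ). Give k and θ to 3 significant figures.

k ≈ 0.842, θ ≈ 125

For Gamma(k, scale θ): mean = kθ, variance = kθ², so CV = 1/√k.
CV = 1.09, hence k = 1/CV² = 0.842.
Then θ = mean/k = 105/0.842 = 125.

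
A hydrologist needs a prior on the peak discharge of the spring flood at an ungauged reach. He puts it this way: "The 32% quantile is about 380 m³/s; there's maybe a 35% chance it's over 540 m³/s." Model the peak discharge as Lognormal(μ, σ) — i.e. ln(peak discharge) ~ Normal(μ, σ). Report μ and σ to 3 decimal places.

If T ~ Lognormal(μ,σ) then ln T ~ Normal(μ,σ), so the p-quantile of ln T is μ + z_p·σ.
ln(380) = 5.94 and ln(540) = 6.292; z_{0.32} = -0.4677, z_{0.65} = 0.3853.
σ = (6.292 − 5.94)/(0.3853 − (-0.4677)) = 0.412.
μ = 5.94 − (-0.4677)·0.412 = 6.133.

μ ≈ 6.133, σ ≈ 0.412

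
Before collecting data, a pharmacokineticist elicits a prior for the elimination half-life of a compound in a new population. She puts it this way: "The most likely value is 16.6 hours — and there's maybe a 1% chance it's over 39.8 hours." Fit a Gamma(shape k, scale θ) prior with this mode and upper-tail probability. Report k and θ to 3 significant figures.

k ≈ 7.19, θ ≈ 2.68

Gamma(k,θ) with k>1 has mode (k−1)θ, so θ = 16.6/(k−1).
Need P(X < 39.8) = 0.99 with θ tied to k this way. Start at k = 2, θ = 16.6: P(X<39.8) ≈ 0.691.
Too low — raise k to concentrate. Iterating converges to k ≈ 7.19.
Then θ = 16.6/(7.19−1) ≈ 2.68.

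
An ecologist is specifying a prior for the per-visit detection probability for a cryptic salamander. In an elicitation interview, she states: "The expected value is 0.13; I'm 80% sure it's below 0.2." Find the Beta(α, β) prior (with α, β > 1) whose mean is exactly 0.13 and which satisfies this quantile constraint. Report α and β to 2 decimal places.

α ≈ 1.62, β ≈ 10.82

With mean 0.13 fixed, write α = 0.13s, β = 0.87s where s = α+β.
Need P(θ < 0.2) = 0.8 under Beta(0.13s, 0.87s). Normal approximation: (q−m)/√(m(1−m)/s) ≈ z_{0.8} = 0.842, so s ≈ 0.13·0.87·(0.842)²/(0.2−0.13)² = 16.3.
At s = 16.3: P(θ<0.2) ≈ 0.819. Adjusting to match 0.8 gives s ≈ 12.44.
So α = 0.13·12.44 ≈ 1.62, β = 0.87·12.44 ≈ 10.82.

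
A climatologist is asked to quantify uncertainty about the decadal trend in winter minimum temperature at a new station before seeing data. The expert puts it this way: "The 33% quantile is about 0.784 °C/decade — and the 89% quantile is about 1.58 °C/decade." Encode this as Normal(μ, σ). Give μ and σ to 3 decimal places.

The p-quantile of Normal(μ,σ) is μ + z_p·σ, with z_{0.33} = -0.4399 and z_{0.89} = 1.227.
Eliminate σ: μ = (z₂·x₁ − z₁·x₂)/(z₂ − z₁) = (1.227·0.784 − (-0.4399)·1.58)/1.666 = 0.994.
Then σ = (x₂ − x₁)/(z₂ − z₁) = (1.58 − 0.784)/1.666 = 0.478.

μ = 0.994, σ = 0.478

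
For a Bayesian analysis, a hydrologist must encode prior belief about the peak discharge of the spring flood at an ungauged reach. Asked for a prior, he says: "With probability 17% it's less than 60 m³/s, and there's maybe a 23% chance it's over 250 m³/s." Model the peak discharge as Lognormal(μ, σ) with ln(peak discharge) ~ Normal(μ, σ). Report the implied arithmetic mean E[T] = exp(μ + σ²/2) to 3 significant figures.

E[T] ≈ 191 m³/s

If T ~ Lognormal(μ,σ) then ln T ~ Normal(μ,σ), so the p-quantile of ln T is μ + z_p·σ.
ln(60) = 4.094 and ln(250) = 5.521; z_{0.17} = -0.9542, z_{0.77} = 0.7388.
σ = (5.521 − 4.094)/(0.7388 − (-0.9542)) = 0.843.
μ = 4.094 − (-0.9542)·0.843 = 4.899.
E[T] = exp(μ + σ²/2) = exp(4.899 + 0.3553) = 191 m³/s.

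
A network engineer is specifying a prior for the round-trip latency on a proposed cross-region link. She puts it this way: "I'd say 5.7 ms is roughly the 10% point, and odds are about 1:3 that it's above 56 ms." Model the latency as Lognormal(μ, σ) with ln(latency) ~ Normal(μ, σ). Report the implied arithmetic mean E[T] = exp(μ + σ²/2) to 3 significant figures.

E[T] ≈ 50.4 ms

If T ~ Lognormal(μ,σ) then ln T ~ Normal(μ,σ), so the p-quantile of ln T is μ + z_p·σ.
ln(5.7) = 1.74 and ln(56) = 4.025; z_{0.1} = -1.282, z_{0.75} = 0.6745.
σ = (4.025 − 1.74)/(0.6745 − (-1.282)) = 1.168.
μ = 1.74 − (-1.282)·1.168 = 3.237.
E[T] = exp(μ + σ²/2) = exp(3.237 + 0.6822) = 50.4 ms.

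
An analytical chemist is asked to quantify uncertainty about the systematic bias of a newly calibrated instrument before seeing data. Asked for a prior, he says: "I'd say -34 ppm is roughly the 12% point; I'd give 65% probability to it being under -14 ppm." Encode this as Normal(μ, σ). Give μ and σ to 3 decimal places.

μ = -18.939, σ = 12.818

The p-quantile of Normal(μ,σ) is μ + z_p·σ, with z_{0.12} = -1.175 and z_{0.65} = 0.3853.
Eliminate σ: μ = (z₂·x₁ − z₁·x₂)/(z₂ − z₁) = (0.3853·-34 − (-1.175)·-14)/1.56 = -18.939.
Then σ = (x₂ − x₁)/(z₂ − z₁) = (-14 − -34)/1.56 = 12.818.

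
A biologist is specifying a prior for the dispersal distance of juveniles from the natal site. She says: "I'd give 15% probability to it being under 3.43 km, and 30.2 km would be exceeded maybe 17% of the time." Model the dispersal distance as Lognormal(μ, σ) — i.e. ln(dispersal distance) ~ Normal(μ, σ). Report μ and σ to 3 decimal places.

If T ~ Lognormal(μ,σ) then ln T ~ Normal(μ,σ), so the p-quantile of ln T is μ + z_p·σ.
ln(3.43) = 1.233 and ln(30.2) = 3.408; z_{0.15} = -1.036, z_{0.83} = 0.9542.
σ = (3.408 − 1.233)/(0.9542 − (-1.036)) = 1.093.
μ = 1.233 − (-1.036)·1.093 = 2.365.

μ ≈ 2.365, σ ≈ 1.093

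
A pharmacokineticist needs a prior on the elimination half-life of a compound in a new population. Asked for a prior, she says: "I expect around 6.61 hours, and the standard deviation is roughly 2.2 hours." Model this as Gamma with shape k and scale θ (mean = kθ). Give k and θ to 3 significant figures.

For Gamma(k, scale θ): mean = kθ, variance = kθ², so CV = 1/√k.
CV = SD/mean = 2.2/6.61 = 0.3328, hence k = 1/CV² = 9.03.
Then θ = mean/k = 6.61/9.03 = 0.732.

k ≈ 9.03, θ ≈ 0.732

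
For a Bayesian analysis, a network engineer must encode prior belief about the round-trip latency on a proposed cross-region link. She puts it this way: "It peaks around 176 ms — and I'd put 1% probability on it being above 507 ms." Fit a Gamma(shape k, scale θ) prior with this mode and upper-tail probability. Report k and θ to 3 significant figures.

k ≈ 5.06, θ ≈ 43.3

Gamma(k,θ) with k>1 has mode (k−1)θ, so θ = 176/(k−1).
Need P(X < 507) = 0.99 with θ tied to k this way. Start at k = 2, θ = 176: P(X<507) ≈ 0.782.
Too low — raise k to concentrate. Iterating converges to k ≈ 5.06.
Then θ = 176/(5.06−1) ≈ 43.3.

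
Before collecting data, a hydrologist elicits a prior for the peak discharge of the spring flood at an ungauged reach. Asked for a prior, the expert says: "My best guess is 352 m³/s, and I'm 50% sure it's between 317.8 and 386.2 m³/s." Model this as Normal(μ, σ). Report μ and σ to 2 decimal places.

A symmetric 50% interval runs μ ± z·σ with z = 0.6745.
Half-width = 34.2, so σ = 34.2/0.6745 = 50.70.
μ is the stated best guess, 352.00.

μ = 352.00, σ = 50.70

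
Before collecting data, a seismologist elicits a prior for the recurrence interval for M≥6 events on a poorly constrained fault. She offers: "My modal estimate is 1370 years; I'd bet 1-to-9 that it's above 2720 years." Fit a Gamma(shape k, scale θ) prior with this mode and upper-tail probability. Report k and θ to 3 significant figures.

k ≈ 5.08, θ ≈ 336

Gamma(k,θ) with k>1 has mode (k−1)θ, so θ = 1370/(k−1).
Need P(X < 2720) = 0.9 with θ tied to k this way. Start at k = 2, θ = 1370: P(X<2720) ≈ 0.590.
Too low — raise k to concentrate. Iterating converges to k ≈ 5.08.
Then θ = 1370/(5.08−1) ≈ 336.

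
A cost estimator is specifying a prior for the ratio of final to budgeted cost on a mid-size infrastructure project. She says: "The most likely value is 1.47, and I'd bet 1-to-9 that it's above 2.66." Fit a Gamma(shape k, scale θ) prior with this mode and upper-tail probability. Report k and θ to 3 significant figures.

k ≈ 6.42, θ ≈ 0.271

Gamma(k,θ) with k>1 has mode (k−1)θ, so θ = 1.47/(k−1).
Need P(X < 2.66) = 0.9 with θ tied to k this way. Start at k = 2, θ = 1.47: P(X<2.66) ≈ 0.540.
Too low — raise k to concentrate. Iterating converges to k ≈ 6.42.
Then θ = 1.47/(6.42−1) ≈ 0.271.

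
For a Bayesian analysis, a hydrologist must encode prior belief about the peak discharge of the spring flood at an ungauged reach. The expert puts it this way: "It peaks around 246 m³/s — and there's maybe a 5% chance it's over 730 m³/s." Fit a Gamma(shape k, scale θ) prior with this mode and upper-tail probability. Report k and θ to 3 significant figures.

Gamma(k,θ) with k>1 has mode (k−1)θ, so θ = 246/(k−1).
Need P(X < 730) = 0.95 with θ tied to k this way. Start at k = 2, θ = 246: P(X<730) ≈ 0.796.
Too low — raise k to concentrate. Iterating converges to k ≈ 3.24.
Then θ = 246/(3.24−1) ≈ 110.

k ≈ 3.24, θ ≈ 110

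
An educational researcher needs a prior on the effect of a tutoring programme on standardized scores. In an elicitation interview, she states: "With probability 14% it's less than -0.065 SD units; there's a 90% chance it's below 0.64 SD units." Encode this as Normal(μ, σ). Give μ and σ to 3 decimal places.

For Normal(μ,σ), the p-quantile is μ + z_p·σ. Here z_{0.14} = -1.08, z_{0.9} = 1.282.
So -0.065 = μ − 1.08σ and 0.64 = μ + 1.282σ.
Subtracting: σ = (0.64 − -0.065)/(1.282 − (-1.08)) = 0.298.
Then μ = -0.065 − (-1.08)·0.298 = 0.257.

μ = 0.257, σ = 0.298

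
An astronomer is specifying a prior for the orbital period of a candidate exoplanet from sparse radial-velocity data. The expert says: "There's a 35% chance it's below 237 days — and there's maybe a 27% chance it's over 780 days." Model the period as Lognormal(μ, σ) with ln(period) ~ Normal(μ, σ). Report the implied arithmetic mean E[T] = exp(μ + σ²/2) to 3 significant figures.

If T ~ Lognormal(μ,σ) then ln T ~ Normal(μ,σ), so the p-quantile of ln T is μ + z_p·σ.
ln(237) = 5.468 and ln(780) = 6.659; z_{0.35} = -0.3853, z_{0.73} = 0.6128.
σ = (6.659 − 5.468)/(0.6128 − (-0.3853)) = 1.193.
μ = 5.468 − (-0.3853)·1.193 = 5.928.
E[T] = exp(μ + σ²/2) = exp(5.928 + 0.7122) = 765 days.

E[T] ≈ 765 days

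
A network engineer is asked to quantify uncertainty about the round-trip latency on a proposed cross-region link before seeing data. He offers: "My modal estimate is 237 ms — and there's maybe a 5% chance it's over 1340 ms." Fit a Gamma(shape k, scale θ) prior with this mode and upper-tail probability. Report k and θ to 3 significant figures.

Gamma(k,θ) with k>1 has mode (k−1)θ, so θ = 237/(k−1).
Need P(X < 1340) = 0.95 with θ tied to k this way. Start at k = 2, θ = 237: P(X<1340) ≈ 0.977.
Too high — lower k to spread out. Iterating converges to k ≈ 1.77.
Then θ = 237/(1.77−1) ≈ 307.

k ≈ 1.77, θ ≈ 307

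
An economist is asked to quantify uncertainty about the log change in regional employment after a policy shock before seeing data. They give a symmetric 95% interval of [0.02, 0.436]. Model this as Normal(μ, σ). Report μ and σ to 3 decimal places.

A symmetric 95% interval runs μ ± z·σ with z = 1.96.
Half-width = 0.208, so σ = 0.208/1.96 = 0.106.
μ is the interval midpoint, 0.228.

μ = 0.228, σ = 0.106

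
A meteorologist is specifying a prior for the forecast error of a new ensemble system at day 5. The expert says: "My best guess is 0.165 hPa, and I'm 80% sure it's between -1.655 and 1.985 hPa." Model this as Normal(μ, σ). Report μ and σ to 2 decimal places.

A symmetric 80% interval runs μ ± z·σ with z = 1.282.
Half-width = 1.82, so σ = 1.82/1.282 = 1.42.
μ is the stated best guess, 0.17.

μ = 0.17, σ = 1.42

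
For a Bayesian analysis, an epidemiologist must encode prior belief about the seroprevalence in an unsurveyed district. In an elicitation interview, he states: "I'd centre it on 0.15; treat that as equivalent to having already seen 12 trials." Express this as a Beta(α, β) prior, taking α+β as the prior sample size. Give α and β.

α = 1.8, β = 10.2

Under the effective-sample-size interpretation, Beta(α, β) has prior mean α/(α+β) and prior sample size α+β.
So α+β = 12 and α/(α+β) = 0.15, giving α = 0.15·12 = 1.8 and β = 12 − 1.8 = 10.2.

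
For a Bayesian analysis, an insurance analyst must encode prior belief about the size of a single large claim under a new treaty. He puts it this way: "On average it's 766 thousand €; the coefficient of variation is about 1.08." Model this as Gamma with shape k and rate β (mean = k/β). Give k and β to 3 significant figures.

For Gamma(k, rate β): mean = k/β, variance = k/β², so CV = 1/√k.
CV = 1.08, hence k = 1/CV² = 0.857.
Then β = k/mean = 0.857/766 = 0.00112.

k ≈ 0.857, β ≈ 0.00112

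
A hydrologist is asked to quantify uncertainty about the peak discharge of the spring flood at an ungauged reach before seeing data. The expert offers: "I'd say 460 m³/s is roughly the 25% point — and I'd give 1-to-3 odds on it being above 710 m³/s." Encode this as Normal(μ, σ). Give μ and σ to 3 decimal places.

For Normal(μ,σ), the p-quantile is μ + z_p·σ. Here z_{0.25} = -0.6745, z_{0.75} = 0.6745.
So 460 = μ − 0.6745σ and 710 = μ + 0.6745σ.
Subtracting: σ = (710 − 460)/(0.6745 − (-0.6745)) = 185.325.
Then μ = 460 − (-0.6745)·185.325 = 585.000.

μ = 585.000, σ = 185.325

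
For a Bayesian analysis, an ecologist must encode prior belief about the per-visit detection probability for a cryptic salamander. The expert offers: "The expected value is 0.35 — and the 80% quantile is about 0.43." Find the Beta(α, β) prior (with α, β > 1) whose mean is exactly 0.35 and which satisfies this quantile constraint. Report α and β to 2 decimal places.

α ≈ 8.57, β ≈ 15.91

With mean 0.35 fixed, write α = 0.35s, β = 0.65s where s = α+β.
Need P(θ < 0.43) = 0.8 under Beta(0.35s, 0.65s). Normal approximation: (q−m)/√(m(1−m)/s) ≈ z_{0.8} = 0.842, so s ≈ 0.35·0.65·(0.842)²/(0.43−0.35)² = 25.2.
At s = 25.2: P(θ<0.43) ≈ 0.803. Adjusting to match 0.8 gives s ≈ 24.48.
So α = 0.35·24.48 ≈ 8.57, β = 0.65·24.48 ≈ 15.91.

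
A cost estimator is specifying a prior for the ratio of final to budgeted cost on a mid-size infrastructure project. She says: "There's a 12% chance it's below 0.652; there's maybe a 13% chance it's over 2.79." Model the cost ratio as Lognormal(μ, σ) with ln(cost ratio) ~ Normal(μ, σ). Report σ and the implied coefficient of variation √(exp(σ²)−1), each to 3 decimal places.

If T ~ Lognormal(μ,σ) then ln T ~ Normal(μ,σ), so the p-quantile of ln T is μ + z_p·σ.
ln(0.652) = -0.4277 and ln(2.79) = 1.026; z_{0.12} = -1.175, z_{0.87} = 1.126.
σ = (1.026 − -0.4277)/(1.126 − (-1.175)) = 0.632.
μ = -0.4277 − (-1.175)·0.632 = 0.315.
CV = √(exp(σ²)−1) = √(exp(0.3990)−1) = 0.700.

σ ≈ 0.632, CV ≈ 0.700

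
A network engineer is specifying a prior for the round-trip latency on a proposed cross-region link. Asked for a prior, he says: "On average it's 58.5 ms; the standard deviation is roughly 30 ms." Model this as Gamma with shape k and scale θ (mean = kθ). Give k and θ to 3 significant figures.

For Gamma(k, scale θ): mean = kθ, variance = kθ², so CV = 1/√k.
CV = SD/mean = 30/58.5 = 0.5128, hence k = 1/CV² = 3.8.
Then θ = mean/k = 58.5/3.8 = 15.4.

k ≈ 3.8, θ ≈ 15.4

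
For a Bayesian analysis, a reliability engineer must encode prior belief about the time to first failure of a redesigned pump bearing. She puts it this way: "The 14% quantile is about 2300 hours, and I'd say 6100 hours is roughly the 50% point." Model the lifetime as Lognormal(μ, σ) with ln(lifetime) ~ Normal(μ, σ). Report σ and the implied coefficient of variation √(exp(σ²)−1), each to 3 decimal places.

If T ~ Lognormal(μ,σ) then ln T ~ Normal(μ,σ), so the p-quantile of ln T is μ + z_p·σ.
ln(2300) = 7.741 and ln(6100) = 8.716; z_{0.14} = -1.08, z_{0.5} = 0.
σ = (8.716 − 7.741)/(0 − (-1.08)) = 0.903.
μ = 7.741 − (-1.08)·0.903 = 8.716.
CV = √(exp(σ²)−1) = √(exp(0.8152)−1) = 1.122.

σ ≈ 0.903, CV ≈ 1.122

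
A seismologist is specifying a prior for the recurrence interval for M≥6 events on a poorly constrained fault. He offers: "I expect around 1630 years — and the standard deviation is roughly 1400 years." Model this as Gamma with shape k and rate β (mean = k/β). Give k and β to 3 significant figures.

k ≈ 1.36, β ≈ 0.000832

For Gamma(k, rate β): mean = k/β, variance = k/β², so CV = 1/√k.
CV = SD/mean = 1400/1630 = 0.8589, hence k = 1/CV² = 1.36.
Then β = k/mean = 1.36/1630 = 0.000832.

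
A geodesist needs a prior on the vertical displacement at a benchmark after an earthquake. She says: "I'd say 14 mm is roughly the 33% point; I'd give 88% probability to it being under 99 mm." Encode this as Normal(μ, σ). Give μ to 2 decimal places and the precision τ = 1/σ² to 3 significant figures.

μ = 37.15, τ = 0.000361

For Normal(μ,σ), the p-quantile is μ + z_p·σ. Here z_{0.33} = -0.4399, z_{0.88} = 1.175.
So 14 = μ − 0.4399σ and 99 = μ + 1.175σ.
Subtracting: σ = (99 − 14)/(1.175 − (-0.4399)) = 52.63.
Then μ = 14 − (-0.4399)·52.63 = 37.15.
Precision τ = 1/σ² = 1/52.63² = 0.000361.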